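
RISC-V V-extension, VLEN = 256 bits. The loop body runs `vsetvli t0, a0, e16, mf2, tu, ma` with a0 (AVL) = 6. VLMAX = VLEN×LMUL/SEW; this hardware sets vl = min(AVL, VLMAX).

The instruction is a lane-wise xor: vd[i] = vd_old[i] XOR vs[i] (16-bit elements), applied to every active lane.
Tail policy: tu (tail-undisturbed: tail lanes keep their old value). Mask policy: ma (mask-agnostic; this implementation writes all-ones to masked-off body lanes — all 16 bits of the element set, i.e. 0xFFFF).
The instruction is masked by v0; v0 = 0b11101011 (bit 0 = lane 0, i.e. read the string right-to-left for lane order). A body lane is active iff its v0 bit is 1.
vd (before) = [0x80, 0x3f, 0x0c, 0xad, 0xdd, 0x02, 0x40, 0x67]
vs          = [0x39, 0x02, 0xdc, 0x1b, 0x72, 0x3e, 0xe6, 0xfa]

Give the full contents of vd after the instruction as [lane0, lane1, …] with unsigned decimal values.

vd = [185, 61, 65535, 182, 65535, 60, 64, 103]

VLMAX = (256 × 1/2) / 16 = 8 lanes
vl ← min(6, 8) = 6
[0] xor(0x80,0x39) = 0xb9
[1] xor(0x3f,0x02) = 0x3d
[2] mask-off/ones = 0xffff
[3] xor(0xad,0x1b) = 0xb6
[4] mask-off/ones = 0xffff
[5] xor(0x02,0x3e) = 0x3c
[6] tail/keep = 0x40
[7] tail/keep = 0x67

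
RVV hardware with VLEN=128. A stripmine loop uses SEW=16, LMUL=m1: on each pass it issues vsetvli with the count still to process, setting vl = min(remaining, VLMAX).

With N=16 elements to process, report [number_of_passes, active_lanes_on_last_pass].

[iterations, last_vl] = [2, 8]

VLMAX = VLEN×LMUL/SEW = 128×1/16 = 8
16 elements at 8/iter → 2 passes, remainder 8 on the last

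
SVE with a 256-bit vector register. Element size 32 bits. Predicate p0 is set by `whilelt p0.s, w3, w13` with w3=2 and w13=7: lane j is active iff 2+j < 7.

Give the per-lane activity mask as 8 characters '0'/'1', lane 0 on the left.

predicate = 11111000

256-bit reg / 32-bit elem → 8 lanes
active while 2+j < 7, i.e. j ∈ [0,5) capped at 8 ⇒ 5
bits (lane 0 leftmost): 11111000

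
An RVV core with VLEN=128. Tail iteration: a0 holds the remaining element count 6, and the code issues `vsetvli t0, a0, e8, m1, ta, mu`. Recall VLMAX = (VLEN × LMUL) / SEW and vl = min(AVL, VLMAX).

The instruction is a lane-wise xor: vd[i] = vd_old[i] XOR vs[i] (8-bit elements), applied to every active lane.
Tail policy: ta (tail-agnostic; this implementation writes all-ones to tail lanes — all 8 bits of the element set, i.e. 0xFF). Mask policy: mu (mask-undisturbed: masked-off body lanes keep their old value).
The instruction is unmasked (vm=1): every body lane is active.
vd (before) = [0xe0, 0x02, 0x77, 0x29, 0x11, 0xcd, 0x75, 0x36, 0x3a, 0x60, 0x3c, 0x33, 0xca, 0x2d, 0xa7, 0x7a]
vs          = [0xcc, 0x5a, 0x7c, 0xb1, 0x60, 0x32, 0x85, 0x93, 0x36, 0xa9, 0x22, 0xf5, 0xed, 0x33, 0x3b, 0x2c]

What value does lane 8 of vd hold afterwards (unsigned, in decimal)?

lanes per group: 128·1/8 = 16
AVL=6 ≤ VLMAX=16, so vl = 6
[0] xor(0xe0,0xcc) = 0x2c
[1] xor(0x02,0x5a) = 0x58
[2] xor(0x77,0x7c) = 0x0b
[3] xor(0x29,0xb1) = 0x98
[4] xor(0x11,0x60) = 0x71
[5] xor(0xcd,0x32) = 0xff
[6] tail/ones = 0xff
[7] tail/ones = 0xff
[8] tail/ones = 0xff
[9] tail/ones = 0xff
[10] tail/ones = 0xff
[11] tail/ones = 0xff
[12] tail/ones = 0xff
[13] tail/ones = 0xff
[14] tail/ones = 0xff
[15] tail/ones = 0xff

vd[8] = 255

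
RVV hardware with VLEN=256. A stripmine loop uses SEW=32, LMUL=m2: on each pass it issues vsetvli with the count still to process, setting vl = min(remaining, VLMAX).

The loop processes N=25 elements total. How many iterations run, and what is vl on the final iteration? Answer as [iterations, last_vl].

VLMAX = (256 × 2) / 32 = 16 lanes
iterations = ceil(25/16) = 2; final-pass vl = 9

[iterations, last_vl] = [2, 9]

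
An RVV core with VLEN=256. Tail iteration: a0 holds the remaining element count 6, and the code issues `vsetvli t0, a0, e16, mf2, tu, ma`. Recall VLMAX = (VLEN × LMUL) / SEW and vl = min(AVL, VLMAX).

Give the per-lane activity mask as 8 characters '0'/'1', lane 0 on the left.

predicate = 11111100

VLMAX = VLEN×LMUL/SEW = 256×1/2/16 = 8
vl = min(AVL, VLMAX) = min(6, 8) = 6
bits (lane 0 leftmost): 11111100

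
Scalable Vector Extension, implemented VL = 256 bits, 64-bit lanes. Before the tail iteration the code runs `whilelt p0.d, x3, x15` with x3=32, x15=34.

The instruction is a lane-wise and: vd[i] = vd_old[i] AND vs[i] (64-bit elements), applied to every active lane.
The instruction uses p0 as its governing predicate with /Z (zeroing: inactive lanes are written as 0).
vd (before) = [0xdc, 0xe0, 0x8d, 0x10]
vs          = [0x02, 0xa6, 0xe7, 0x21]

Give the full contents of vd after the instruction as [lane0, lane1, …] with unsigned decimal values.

256-bit reg / 64-bit elem → 4 lanes
active while 32+j < 34, i.e. j ∈ [0,2) capped at 4 ⇒ 2
vd[0] and(0xdc,0x02) -> 0x00
vd[1] and(0xe0,0xa6) -> 0xa0
vd[2] tail/zero -> 0x00
vd[3] tail/zero -> 0x00

vd = [0, 160, 0, 0]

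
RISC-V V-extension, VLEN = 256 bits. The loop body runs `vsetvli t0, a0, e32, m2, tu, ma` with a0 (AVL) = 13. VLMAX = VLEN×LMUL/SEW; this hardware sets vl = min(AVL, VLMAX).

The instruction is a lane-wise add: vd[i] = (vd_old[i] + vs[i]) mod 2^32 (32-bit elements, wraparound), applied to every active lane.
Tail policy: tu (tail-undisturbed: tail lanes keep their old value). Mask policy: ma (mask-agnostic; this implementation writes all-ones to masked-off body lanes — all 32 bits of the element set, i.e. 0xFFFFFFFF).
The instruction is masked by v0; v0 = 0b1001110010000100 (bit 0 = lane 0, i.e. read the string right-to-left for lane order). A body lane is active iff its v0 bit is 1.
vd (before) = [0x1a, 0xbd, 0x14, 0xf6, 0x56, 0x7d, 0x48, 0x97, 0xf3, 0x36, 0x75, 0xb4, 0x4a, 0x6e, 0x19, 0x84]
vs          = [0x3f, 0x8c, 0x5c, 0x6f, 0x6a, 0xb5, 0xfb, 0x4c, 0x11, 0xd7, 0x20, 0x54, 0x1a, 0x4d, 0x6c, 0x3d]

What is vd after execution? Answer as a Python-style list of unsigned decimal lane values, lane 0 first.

vd = [4294967295, 4294967295, 112, 4294967295, 4294967295, 4294967295, 4294967295, 227, 4294967295, 4294967295, 149, 264, 100, 110, 25, 132]

VLMAX = (256 × 2) / 32 = 16 lanes
AVL=13 ≤ VLMAX=16, so vl = 13
lane  0: mask-off/ones ⇒ 0xffffffff
lane  1: mask-off/ones ⇒ 0xffffffff
lane  2: add(0x14,0x5c) ⇒ 0x70
lane  3: mask-off/ones ⇒ 0xffffffff
lane  4: mask-off/ones ⇒ 0xffffffff
lane  5: mask-off/ones ⇒ 0xffffffff
lane  6: mask-off/ones ⇒ 0xffffffff
lane  7: add(0x97,0x4c) ⇒ 0xe3
lane  8: mask-off/ones ⇒ 0xffffffff
lane  9: mask-off/ones ⇒ 0xffffffff
lane 10: add(0x75,0x20) ⇒ 0x95
lane 11: add(0xb4,0x54) ⇒ 0x108
lane 12: add(0x4a,0x1a) ⇒ 0x64
lane 13: tail/keep ⇒ 0x6e
lane 14: tail/keep ⇒ 0x19
lane 15: tail/keep ⇒ 0x84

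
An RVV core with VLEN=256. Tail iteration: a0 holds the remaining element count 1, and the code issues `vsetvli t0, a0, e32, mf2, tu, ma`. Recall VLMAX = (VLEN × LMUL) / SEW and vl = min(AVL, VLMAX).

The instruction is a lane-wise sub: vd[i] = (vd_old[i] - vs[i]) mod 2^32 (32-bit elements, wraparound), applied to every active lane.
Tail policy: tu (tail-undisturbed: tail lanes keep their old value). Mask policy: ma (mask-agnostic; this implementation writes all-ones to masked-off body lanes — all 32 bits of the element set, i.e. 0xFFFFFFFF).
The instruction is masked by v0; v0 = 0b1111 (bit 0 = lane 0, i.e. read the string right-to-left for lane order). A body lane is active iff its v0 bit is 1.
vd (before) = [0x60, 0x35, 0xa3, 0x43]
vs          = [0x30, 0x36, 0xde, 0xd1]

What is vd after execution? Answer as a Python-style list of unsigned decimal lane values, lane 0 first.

lanes per group: 256·1/2/32 = 4
AVL=1 ≤ VLMAX=4, so vl = 1
vd[0] sub(0x60,0x30) -> 0x30
vd[1] tail/keep -> 0x35
vd[2] tail/keep -> 0xa3
vd[3] tail/keep -> 0x43

vd = [48, 53, 163, 67]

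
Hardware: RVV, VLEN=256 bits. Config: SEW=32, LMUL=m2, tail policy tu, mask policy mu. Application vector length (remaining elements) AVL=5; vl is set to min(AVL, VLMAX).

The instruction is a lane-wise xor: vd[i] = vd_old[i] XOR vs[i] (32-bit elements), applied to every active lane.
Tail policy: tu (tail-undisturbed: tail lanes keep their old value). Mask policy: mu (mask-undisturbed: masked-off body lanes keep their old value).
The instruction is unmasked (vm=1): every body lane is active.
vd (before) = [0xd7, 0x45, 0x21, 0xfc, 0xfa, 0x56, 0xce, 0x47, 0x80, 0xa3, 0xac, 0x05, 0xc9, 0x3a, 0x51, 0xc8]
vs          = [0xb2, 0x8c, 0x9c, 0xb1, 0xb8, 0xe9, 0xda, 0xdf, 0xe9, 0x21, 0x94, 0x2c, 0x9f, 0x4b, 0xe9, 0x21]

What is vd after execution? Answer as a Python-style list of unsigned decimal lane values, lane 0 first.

vd = [101, 201, 189, 77, 66, 86, 206, 71, 128, 163, 172, 5, 201, 58, 81, 200]

VLMAX = VLEN×LMUL/SEW = 256×2/32 = 16
vl = min(AVL, VLMAX) = min(5, 16) = 5
lane  0: xor(0xd7,0xb2) ⇒ 0x65
lane  1: xor(0x45,0x8c) ⇒ 0xc9
lane  2: xor(0x21,0x9c) ⇒ 0xbd
lane  3: xor(0xfc,0xb1) ⇒ 0x4d
lane  4: xor(0xfa,0xb8) ⇒ 0x42
lane  5: tail/keep ⇒ 0x56
lane  6: tail/keep ⇒ 0xce
lane  7: tail/keep ⇒ 0x47
lane  8: tail/keep ⇒ 0x80
lane  9: tail/keep ⇒ 0xa3
lane 10: tail/keep ⇒ 0xac
lane 11: tail/keep ⇒ 0x05
lane 12: tail/keep ⇒ 0xc9
lane 13: tail/keep ⇒ 0x3a
lane 14: tail/keep ⇒ 0x51
lane 15: tail/keep ⇒ 0xc8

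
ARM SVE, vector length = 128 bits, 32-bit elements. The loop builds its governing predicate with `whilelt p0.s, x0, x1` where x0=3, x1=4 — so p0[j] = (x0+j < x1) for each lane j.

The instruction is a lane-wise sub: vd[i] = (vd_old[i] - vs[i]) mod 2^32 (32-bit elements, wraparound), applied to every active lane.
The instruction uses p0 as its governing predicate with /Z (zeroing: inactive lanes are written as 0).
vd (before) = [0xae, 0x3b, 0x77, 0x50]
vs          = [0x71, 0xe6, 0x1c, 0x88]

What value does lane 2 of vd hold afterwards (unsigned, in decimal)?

vd[2] = 0

register lanes = 128/32 = 4
whilelt: lane j active iff 3+j < 4 → j < 1 → 1 active
[0] sub(0xae,0x71) = 0x3d
[1] tail/zero = 0x00
[2] tail/zero = 0x00
[3] tail/zero = 0x00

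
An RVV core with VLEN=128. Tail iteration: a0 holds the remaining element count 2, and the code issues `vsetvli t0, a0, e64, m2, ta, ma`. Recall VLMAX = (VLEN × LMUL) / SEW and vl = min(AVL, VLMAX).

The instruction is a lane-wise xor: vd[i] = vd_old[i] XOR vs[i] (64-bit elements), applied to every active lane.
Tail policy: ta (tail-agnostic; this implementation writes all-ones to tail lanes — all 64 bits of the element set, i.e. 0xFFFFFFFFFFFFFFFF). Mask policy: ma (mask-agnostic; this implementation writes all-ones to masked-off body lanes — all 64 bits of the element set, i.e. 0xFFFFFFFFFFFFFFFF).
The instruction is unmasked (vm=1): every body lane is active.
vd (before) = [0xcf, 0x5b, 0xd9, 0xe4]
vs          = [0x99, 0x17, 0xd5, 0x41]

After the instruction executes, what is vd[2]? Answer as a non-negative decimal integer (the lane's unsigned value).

lanes per group: 128·2/64 = 4
AVL=2 ≤ VLMAX=4, so vl = 2
lane  0: xor(0xcf,0x99) ⇒ 0x56
lane  1: xor(0x5b,0x17) ⇒ 0x4c
lane  2: tail/ones ⇒ 0xffffffffffffffff
lane  3: tail/ones ⇒ 0xffffffffffffffff

vd[2] = 18446744073709551615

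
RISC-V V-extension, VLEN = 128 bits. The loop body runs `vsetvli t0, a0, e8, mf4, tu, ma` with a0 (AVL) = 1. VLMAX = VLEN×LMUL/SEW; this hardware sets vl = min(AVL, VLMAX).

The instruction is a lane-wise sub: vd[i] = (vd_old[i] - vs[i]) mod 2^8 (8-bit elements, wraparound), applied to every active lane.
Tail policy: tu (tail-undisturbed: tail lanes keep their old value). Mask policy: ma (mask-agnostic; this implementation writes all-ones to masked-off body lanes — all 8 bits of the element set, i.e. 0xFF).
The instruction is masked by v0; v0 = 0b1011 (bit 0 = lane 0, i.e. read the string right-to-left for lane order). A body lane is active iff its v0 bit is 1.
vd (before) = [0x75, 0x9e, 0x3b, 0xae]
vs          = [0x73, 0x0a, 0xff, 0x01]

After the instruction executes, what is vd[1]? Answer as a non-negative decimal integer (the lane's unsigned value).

vd[1] = 158

lanes per group: 128·1/4/8 = 4
vl ← min(1, 4) = 1
  i=0: sub(0x75,0x73) → 2
  i=1: tail/keep → 158
  i=2: tail/keep → 59
  i=3: tail/keep → 174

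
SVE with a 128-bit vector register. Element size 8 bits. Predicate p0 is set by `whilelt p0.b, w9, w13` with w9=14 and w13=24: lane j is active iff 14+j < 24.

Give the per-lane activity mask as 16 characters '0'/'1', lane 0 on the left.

lane count: 128 div 8 = 16
p0[j] = (14+j < 24); true for j=0..9 → 10 lanes set
bits (lane 0 leftmost): 1111111111000000

predicate = 1111111111000000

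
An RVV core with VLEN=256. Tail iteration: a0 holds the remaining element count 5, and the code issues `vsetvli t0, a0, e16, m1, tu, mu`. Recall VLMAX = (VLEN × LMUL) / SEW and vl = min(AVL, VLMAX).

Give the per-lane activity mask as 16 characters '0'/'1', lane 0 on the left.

lanes per group: 256·1/16 = 16
vl = min(AVL, VLMAX) = min(5, 16) = 5
bits (lane 0 leftmost): 1111100000000000

predicate = 1111100000000000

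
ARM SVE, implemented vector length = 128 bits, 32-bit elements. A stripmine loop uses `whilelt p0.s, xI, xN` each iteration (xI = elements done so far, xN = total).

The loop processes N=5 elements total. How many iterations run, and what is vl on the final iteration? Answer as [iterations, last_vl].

[iterations, last_vl] = [2, 1]

lane count: 128 div 32 = 4
N=5: ⌈5/4⌉ = 2 iters; last vl = 5 − 1×4 = 1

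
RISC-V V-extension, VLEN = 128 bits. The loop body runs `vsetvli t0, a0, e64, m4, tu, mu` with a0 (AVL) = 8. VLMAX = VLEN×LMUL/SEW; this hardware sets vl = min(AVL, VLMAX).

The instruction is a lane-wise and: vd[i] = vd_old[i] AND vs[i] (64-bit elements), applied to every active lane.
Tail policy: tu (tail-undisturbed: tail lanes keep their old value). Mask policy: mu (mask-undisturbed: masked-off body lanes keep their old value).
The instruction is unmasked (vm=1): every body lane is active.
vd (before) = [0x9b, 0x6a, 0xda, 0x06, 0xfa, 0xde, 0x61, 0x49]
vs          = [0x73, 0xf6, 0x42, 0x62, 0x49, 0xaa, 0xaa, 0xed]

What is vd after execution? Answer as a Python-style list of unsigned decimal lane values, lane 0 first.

VLMAX = VLEN×LMUL/SEW = 128×4/64 = 8
AVL=8 ≤ VLMAX=8, so vl = 8
  i=0: and(0x9b,0x73) → 19
  i=1: and(0x6a,0xf6) → 98
  i=2: and(0xda,0x42) → 66
  i=3: and(0x06,0x62) → 2
  i=4: and(0xfa,0x49) → 72
  i=5: and(0xde,0xaa) → 138
  i=6: and(0x61,0xaa) → 32
  i=7: and(0x49,0xed) → 73

vd = [19, 98, 66, 2, 72, 138, 32, 73]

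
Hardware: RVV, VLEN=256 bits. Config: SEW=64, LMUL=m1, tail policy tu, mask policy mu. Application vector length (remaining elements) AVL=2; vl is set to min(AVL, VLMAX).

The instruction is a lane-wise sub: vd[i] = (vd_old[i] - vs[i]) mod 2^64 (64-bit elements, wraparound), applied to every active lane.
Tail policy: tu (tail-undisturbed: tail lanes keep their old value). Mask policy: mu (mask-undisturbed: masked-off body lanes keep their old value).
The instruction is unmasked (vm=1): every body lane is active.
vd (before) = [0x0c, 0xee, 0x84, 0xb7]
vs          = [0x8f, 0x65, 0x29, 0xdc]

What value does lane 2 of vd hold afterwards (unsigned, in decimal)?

vd[2] = 132

VLMAX = VLEN×LMUL/SEW = 256×1/64 = 4
AVL=2 ≤ VLMAX=4, so vl = 2
vd[0] sub(0x0c,0x8f) -> 0xffffffffffffff7d
vd[1] sub(0xee,0x65) -> 0x89
vd[2] tail/keep -> 0x84
vd[3] tail/keep -> 0xb7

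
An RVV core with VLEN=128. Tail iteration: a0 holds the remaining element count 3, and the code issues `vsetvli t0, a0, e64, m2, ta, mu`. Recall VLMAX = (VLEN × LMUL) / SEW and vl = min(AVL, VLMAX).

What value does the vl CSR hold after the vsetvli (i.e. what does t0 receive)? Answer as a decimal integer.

vl = 3

lanes per group: 128·2/64 = 4
AVL=3 ≤ VLMAX=4, so vl = 3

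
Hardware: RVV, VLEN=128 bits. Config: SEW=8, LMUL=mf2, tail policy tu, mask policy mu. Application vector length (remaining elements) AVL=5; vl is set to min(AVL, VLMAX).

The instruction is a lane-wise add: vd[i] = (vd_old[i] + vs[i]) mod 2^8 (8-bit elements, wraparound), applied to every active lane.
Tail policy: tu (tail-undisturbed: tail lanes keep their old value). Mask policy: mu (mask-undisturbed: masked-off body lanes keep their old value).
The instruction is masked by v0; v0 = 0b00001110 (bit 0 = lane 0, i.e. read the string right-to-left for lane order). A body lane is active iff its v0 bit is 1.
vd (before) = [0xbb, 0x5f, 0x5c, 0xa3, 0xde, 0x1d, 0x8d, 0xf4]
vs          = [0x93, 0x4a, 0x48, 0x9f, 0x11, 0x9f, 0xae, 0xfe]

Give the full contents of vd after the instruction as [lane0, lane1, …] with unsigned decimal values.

lanes per group: 128·1/2/8 = 8
vl ← min(5, 8) = 5
vd[0] mask-off/keep -> 0xbb
vd[1] add(0x5f,0x4a) -> 0xa9
vd[2] add(0x5c,0x48) -> 0xa4
vd[3] add(0xa3,0x9f) -> 0x42
vd[4] mask-off/keep -> 0xde
vd[5] tail/keep -> 0x1d
vd[6] tail/keep -> 0x8d
vd[7] tail/keep -> 0xf4

vd = [187, 169, 164, 66, 222, 29, 141, 244]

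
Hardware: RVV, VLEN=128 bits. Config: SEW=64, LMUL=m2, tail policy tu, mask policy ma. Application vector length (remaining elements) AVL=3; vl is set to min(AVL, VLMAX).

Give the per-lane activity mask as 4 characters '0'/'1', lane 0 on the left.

predicate = 1110

VLMAX = VLEN×LMUL/SEW = 128×2/64 = 4
vl ← min(3, 4) = 3
bits (lane 0 leftmost): 1110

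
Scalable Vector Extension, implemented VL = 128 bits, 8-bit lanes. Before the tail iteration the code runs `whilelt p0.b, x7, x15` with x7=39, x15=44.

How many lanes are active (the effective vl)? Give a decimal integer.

vl = 5

128-bit reg / 8-bit elem → 16 lanes
active while 39+j < 44, i.e. j ∈ [0,5) capped at 16 ⇒ 5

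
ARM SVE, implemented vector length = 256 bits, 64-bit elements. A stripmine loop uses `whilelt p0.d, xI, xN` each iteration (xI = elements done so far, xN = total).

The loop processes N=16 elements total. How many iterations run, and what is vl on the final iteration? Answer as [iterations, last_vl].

256-bit reg / 64-bit elem → 4 lanes
N=16: ⌈16/4⌉ = 4 iters; last vl = 16 − 3×4 = 4

[iterations, last_vl] = [4, 4]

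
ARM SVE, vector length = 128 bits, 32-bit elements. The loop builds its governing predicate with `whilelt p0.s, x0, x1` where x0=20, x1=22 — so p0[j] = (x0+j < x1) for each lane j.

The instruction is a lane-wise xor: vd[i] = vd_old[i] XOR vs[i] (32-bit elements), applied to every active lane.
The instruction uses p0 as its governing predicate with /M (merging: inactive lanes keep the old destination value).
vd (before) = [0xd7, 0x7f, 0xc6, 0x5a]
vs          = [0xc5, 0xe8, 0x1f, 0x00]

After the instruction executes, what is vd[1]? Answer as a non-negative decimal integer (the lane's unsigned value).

128-bit reg / 32-bit elem → 4 lanes
whilelt: lane j active iff 20+j < 22 → j < 2 → 2 active
  i=0: xor(0xd7,0xc5) → 18
  i=1: xor(0x7f,0xe8) → 151
  i=2: tail/keep → 198
  i=3: tail/keep → 90

vd[1] = 151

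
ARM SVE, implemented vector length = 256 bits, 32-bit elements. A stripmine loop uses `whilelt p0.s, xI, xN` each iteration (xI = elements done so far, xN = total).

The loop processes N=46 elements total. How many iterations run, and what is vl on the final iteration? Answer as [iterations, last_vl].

[iterations, last_vl] = [6, 6]

register lanes = 256/32 = 8
46 elements at 8/iter → 6 passes, remainder 6 on the last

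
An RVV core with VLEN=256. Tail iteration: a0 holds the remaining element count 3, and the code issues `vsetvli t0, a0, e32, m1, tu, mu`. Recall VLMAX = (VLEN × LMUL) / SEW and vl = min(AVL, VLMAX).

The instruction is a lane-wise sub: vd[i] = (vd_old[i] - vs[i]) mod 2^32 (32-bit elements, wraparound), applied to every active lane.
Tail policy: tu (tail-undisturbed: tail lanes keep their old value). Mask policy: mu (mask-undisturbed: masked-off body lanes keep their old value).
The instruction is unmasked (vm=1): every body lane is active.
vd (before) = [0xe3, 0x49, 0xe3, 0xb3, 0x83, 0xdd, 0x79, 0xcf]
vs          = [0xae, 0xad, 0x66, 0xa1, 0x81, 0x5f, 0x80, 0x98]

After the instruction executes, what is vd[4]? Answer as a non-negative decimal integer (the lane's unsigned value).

VLMAX = VLEN×LMUL/SEW = 256×1/32 = 8
AVL=3 ≤ VLMAX=8, so vl = 3
[0] sub(0xe3,0xae) = 0x35
[1] sub(0x49,0xad) = 0xffffff9c
[2] sub(0xe3,0x66) = 0x7d
[3] tail/keep = 0xb3
[4] tail/keep = 0x83
[5] tail/keep = 0xdd
[6] tail/keep = 0x79
[7] tail/keep = 0xcf

vd[4] = 131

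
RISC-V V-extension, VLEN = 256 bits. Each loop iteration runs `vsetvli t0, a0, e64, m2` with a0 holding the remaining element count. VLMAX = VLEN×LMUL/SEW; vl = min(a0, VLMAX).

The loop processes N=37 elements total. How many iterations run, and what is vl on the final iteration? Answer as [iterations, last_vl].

VLMAX = (256 × 2) / 64 = 8 lanes
37 elements at 8/iter → 5 passes, remainder 5 on the last

[iterations, last_vl] = [5, 5]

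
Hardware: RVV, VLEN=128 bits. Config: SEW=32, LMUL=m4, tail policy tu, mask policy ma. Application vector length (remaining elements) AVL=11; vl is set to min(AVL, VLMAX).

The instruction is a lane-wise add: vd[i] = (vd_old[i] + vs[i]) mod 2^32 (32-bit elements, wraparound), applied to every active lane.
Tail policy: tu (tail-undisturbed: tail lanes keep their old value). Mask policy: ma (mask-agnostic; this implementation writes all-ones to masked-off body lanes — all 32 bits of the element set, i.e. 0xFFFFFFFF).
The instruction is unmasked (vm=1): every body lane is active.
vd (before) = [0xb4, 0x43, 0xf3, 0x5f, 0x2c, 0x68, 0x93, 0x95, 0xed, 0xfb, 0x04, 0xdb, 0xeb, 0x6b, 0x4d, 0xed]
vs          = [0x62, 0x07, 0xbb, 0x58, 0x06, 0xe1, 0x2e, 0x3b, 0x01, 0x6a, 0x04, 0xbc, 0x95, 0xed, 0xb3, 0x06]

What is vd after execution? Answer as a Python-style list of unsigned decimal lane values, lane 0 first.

vd = [278, 74, 430, 183, 50, 329, 193, 208, 238, 357, 8, 219, 235, 107, 77, 237]

VLMAX = (128 × 4) / 32 = 16 lanes
vl = min(AVL, VLMAX) = min(11, 16) = 11
vd[0] add(0xb4,0x62) -> 0x116
vd[1] add(0x43,0x07) -> 0x4a
vd[2] add(0xf3,0xbb) -> 0x1ae
vd[3] add(0x5f,0x58) -> 0xb7
vd[4] add(0x2c,0x06) -> 0x32
vd[5] add(0x68,0xe1) -> 0x149
vd[6] add(0x93,0x2e) -> 0xc1
vd[7] add(0x95,0x3b) -> 0xd0
vd[8] add(0xed,0x01) -> 0xee
vd[9] add(0xfb,0x6a) -> 0x165
vd[10] add(0x04,0x04) -> 0x08
vd[11] tail/keep -> 0xdb
vd[12] tail/keep -> 0xeb
vd[13] tail/keep -> 0x6b
vd[14] tail/keep -> 0x4d
vd[15] tail/keep -> 0xed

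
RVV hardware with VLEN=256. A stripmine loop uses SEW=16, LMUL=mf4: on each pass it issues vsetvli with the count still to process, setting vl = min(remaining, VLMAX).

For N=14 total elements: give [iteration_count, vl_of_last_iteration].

[iterations, last_vl] = [4, 2]

lanes per group: 256·1/4/16 = 4
N=14: ⌈14/4⌉ = 4 iters; last vl = 14 − 3×4 = 2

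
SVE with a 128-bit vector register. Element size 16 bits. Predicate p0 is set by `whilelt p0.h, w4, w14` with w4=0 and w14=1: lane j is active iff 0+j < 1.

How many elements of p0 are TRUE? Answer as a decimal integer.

register lanes = 128/16 = 8
active while 0+j < 1, i.e. j ∈ [0,1) capped at 8 ⇒ 1

vl = 1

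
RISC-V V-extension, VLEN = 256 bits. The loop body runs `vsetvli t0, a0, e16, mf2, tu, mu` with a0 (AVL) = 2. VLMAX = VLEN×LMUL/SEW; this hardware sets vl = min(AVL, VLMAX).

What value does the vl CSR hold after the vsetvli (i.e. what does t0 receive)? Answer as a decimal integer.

vl = 2

VLMAX = VLEN×LMUL/SEW = 256×1/2/16 = 8
vl ← min(2, 8) = 2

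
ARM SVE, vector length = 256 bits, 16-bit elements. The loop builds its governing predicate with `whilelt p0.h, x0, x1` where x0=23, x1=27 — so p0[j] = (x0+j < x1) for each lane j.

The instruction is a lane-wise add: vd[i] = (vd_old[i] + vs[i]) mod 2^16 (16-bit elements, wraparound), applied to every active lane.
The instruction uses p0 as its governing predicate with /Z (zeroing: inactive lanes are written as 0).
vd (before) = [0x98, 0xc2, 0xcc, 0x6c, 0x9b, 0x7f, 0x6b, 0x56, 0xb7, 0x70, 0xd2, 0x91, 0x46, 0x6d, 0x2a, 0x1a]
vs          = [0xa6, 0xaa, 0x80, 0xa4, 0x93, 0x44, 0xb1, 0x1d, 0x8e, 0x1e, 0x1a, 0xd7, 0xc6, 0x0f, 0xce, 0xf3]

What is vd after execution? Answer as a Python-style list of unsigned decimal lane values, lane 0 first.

256-bit reg / 16-bit elem → 16 lanes
p0[j] = (23+j < 27); true for j=0..3 → 4 lanes set
lane  0: add(0x98,0xa6) ⇒ 0x13e
lane  1: add(0xc2,0xaa) ⇒ 0x16c
lane  2: add(0xcc,0x80) ⇒ 0x14c
lane  3: add(0x6c,0xa4) ⇒ 0x110
lane  4: tail/zero ⇒ 0x00
lane  5: tail/zero ⇒ 0x00
lane  6: tail/zero ⇒ 0x00
lane  7: tail/zero ⇒ 0x00
lane  8: tail/zero ⇒ 0x00
lane  9: tail/zero ⇒ 0x00
lane 10: tail/zero ⇒ 0x00
lane 11: tail/zero ⇒ 0x00
lane 12: tail/zero ⇒ 0x00
lane 13: tail/zero ⇒ 0x00
lane 14: tail/zero ⇒ 0x00
lane 15: tail/zero ⇒ 0x00

vd = [318, 364, 332, 272, 0, 0, 0, 0, 0, 0, 0, 0, 0, 0, 0, 0]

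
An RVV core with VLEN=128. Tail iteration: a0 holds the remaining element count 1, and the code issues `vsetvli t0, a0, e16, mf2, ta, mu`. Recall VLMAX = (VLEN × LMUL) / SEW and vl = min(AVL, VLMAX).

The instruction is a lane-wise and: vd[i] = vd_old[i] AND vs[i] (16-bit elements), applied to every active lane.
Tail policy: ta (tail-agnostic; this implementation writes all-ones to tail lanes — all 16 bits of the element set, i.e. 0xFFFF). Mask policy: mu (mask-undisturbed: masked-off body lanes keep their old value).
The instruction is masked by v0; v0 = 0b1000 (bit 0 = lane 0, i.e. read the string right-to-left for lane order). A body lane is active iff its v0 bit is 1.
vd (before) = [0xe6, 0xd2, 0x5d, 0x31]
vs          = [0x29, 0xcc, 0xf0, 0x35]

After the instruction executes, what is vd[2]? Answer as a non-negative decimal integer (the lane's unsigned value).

vd[2] = 65535

VLMAX = VLEN×LMUL/SEW = 128×1/2/16 = 4
vl = min(AVL, VLMAX) = min(1, 4) = 1
vd[0] mask-off/keep -> 0xe6
vd[1] tail/ones -> 0xffff
vd[2] tail/ones -> 0xffff
vd[3] tail/ones -> 0xffff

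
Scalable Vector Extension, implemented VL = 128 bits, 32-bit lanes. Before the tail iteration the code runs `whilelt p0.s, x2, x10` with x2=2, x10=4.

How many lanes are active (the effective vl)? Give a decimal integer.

register lanes = 128/32 = 4
whilelt: lane j active iff 2+j < 4 → j < 2 → 2 active

vl = 2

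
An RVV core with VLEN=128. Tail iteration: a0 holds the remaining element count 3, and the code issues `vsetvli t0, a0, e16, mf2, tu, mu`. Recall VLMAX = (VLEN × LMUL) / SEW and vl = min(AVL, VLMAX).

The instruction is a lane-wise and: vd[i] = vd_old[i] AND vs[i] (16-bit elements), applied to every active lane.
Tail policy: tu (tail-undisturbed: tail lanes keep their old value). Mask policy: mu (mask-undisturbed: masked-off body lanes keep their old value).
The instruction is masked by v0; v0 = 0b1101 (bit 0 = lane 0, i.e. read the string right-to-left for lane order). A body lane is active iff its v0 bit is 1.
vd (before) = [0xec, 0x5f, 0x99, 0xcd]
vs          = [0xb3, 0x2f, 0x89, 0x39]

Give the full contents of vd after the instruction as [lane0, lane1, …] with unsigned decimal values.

vd = [160, 95, 137, 205]

lanes per group: 128·1/2/16 = 4
AVL=3 ≤ VLMAX=4, so vl = 3
[0] and(0xec,0xb3) = 0xa0
[1] mask-off/keep = 0x5f
[2] and(0x99,0x89) = 0x89
[3] tail/keep = 0xcd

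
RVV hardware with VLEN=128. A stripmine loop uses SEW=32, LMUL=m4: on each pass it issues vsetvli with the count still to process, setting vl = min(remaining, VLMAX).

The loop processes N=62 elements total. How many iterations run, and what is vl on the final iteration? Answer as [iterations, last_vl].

VLMAX = VLEN×LMUL/SEW = 128×4/32 = 16
62 elements at 16/iter → 4 passes, remainder 14 on the last

[iterations, last_vl] = [4, 14]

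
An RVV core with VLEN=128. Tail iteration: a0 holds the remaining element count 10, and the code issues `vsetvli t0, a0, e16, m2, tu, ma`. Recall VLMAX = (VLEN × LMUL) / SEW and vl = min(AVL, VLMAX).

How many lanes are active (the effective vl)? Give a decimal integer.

VLMAX = VLEN×LMUL/SEW = 128×2/16 = 16
AVL=10 ≤ VLMAX=16, so vl = 10

vl = 10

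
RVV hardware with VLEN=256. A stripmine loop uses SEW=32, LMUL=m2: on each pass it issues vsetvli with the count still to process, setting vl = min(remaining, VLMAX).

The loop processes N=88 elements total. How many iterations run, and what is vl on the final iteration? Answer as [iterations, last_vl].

[iterations, last_vl] = [6, 8]

VLMAX = (256 × 2) / 32 = 16 lanes
88 elements at 16/iter → 6 passes, remainder 8 on the last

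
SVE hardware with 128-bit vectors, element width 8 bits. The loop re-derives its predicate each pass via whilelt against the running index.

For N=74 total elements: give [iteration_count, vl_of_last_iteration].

lane count: 128 div 8 = 16
74 elements at 16/iter → 5 passes, remainder 10 on the last

[iterations, last_vl] = [5, 10]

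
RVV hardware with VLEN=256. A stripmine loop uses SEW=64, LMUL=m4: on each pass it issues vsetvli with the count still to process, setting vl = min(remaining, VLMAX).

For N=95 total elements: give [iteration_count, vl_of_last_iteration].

lanes per group: 256·4/64 = 16
N=95: ⌈95/16⌉ = 6 iters; last vl = 95 − 5×16 = 15

[iterations, last_vl] = [6, 15]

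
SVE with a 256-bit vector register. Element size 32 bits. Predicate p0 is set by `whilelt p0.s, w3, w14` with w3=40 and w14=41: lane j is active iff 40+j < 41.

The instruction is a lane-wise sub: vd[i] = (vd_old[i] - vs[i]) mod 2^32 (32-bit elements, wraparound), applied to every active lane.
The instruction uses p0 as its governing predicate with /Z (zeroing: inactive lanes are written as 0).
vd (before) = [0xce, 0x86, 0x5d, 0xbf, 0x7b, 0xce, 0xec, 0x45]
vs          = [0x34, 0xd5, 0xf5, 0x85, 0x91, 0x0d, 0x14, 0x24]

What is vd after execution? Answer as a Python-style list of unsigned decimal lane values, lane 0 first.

vd = [154, 0, 0, 0, 0, 0, 0, 0]

256-bit reg / 32-bit elem → 8 lanes
whilelt: lane j active iff 40+j < 41 → j < 1 → 1 active
vd[0] sub(0xce,0x34) -> 0x9a
vd[1] tail/zero -> 0x00
vd[2] tail/zero -> 0x00
vd[3] tail/zero -> 0x00
vd[4] tail/zero -> 0x00
vd[5] tail/zero -> 0x00
vd[6] tail/zero -> 0x00
vd[7] tail/zero -> 0x00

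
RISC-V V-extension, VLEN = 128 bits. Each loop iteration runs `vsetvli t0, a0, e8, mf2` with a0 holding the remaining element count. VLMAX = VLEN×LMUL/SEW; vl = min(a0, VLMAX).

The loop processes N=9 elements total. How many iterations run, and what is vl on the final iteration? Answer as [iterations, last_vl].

[iterations, last_vl] = [2, 1]

VLMAX = (128 × 1/2) / 8 = 8 lanes
iterations = ceil(9/8) = 2; final-pass vl = 1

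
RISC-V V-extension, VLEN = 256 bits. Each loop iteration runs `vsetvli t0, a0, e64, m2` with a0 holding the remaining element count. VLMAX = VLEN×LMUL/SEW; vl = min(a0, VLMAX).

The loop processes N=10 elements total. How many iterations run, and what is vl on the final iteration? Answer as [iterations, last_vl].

[iterations, last_vl] = [2, 2]

lanes per group: 256·2/64 = 8
10 elements at 8/iter → 2 passes, remainder 2 on the last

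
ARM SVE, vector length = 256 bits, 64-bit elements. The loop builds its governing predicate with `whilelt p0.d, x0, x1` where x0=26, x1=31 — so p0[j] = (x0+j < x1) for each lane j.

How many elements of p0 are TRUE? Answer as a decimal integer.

vl = 4

register lanes = 256/64 = 4
p0[j] = (26+j < 31); true for j=0..3 → 4 lanes set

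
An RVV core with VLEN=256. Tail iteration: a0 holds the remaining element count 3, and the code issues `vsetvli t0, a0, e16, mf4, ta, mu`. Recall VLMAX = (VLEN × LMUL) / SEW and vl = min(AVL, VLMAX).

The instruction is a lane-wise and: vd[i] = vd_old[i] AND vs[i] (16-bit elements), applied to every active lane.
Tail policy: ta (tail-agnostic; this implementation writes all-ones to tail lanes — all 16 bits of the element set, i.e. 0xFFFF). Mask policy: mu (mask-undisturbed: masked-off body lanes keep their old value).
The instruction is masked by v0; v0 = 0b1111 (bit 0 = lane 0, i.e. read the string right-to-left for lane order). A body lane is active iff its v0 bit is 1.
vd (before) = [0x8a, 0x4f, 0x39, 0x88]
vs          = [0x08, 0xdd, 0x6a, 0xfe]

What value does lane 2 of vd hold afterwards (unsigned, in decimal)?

vd[2] = 40

VLMAX = (256 × 1/4) / 16 = 4 lanes
vl = min(AVL, VLMAX) = min(3, 4) = 3
vd[0] and(0x8a,0x08) -> 0x08
vd[1] and(0x4f,0xdd) -> 0x4d
vd[2] and(0x39,0x6a) -> 0x28
vd[3] tail/ones -> 0xffff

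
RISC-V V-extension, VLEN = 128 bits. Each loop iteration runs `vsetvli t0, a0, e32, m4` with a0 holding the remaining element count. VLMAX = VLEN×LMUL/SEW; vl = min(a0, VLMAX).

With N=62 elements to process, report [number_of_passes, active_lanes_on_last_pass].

[iterations, last_vl] = [4, 14]

VLMAX = (128 × 4) / 32 = 16 lanes
N=62: ⌈62/16⌉ = 4 iters; last vl = 62 − 3×16 = 14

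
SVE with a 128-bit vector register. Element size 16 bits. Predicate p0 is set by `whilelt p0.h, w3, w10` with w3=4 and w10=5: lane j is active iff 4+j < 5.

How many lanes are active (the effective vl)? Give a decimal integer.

vl = 1

lane count: 128 div 16 = 8
active while 4+j < 5, i.e. j ∈ [0,1) capped at 8 ⇒ 1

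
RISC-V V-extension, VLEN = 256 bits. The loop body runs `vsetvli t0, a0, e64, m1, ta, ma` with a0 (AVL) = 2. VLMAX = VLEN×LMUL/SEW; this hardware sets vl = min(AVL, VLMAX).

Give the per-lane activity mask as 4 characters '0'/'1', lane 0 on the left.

predicate = 1100

VLMAX = (256 × 1) / 64 = 4 lanes
vl = min(AVL, VLMAX) = min(2, 4) = 2
bits (lane 0 leftmost): 1100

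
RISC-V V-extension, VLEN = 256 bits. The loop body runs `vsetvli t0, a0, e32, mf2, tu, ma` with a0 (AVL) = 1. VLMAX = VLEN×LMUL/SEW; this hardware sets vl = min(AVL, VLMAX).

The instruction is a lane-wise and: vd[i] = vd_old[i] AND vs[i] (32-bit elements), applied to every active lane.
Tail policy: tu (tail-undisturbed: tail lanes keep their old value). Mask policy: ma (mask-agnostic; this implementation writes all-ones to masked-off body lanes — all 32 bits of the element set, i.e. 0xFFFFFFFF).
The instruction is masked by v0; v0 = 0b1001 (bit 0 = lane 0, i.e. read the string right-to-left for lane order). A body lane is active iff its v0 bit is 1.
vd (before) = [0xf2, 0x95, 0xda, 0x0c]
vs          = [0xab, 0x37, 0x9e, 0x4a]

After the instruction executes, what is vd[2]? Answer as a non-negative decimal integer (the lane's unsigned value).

VLMAX = VLEN×LMUL/SEW = 256×1/2/32 = 4
AVL=1 ≤ VLMAX=4, so vl = 1
  i=0: and(0xf2,0xab) → 162
  i=1: tail/keep → 149
  i=2: tail/keep → 218
  i=3: tail/keep → 12

vd[2] = 218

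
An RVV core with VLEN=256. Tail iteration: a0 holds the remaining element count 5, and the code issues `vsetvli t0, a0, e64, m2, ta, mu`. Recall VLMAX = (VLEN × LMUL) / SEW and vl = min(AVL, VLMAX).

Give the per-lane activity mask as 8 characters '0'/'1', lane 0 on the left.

lanes per group: 256·2/64 = 8
AVL=5 ≤ VLMAX=8, so vl = 5
bits (lane 0 leftmost): 11111000

predicate = 11111000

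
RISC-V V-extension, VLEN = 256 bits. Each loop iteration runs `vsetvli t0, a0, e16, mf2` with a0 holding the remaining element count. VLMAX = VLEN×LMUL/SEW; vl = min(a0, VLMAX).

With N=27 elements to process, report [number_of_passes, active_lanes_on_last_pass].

[iterations, last_vl] = [4, 3]

VLMAX = (256 × 1/2) / 16 = 8 lanes
27 elements at 8/iter → 4 passes, remainder 3 on the last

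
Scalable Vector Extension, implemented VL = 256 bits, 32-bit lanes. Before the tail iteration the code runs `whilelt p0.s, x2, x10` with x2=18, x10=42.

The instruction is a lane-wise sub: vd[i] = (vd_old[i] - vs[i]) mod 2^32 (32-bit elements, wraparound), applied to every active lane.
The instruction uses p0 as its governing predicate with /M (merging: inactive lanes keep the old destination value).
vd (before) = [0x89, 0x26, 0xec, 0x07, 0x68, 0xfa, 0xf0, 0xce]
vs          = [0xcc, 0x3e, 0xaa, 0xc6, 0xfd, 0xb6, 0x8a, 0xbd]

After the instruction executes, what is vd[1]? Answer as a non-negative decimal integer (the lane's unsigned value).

vd[1] = 4294967272

register lanes = 256/32 = 8
whilelt: lane j active iff 18+j < 42 → j < 24 → 8 active
vd[0] sub(0x89,0xcc) -> 0xffffffbd
vd[1] sub(0x26,0x3e) -> 0xffffffe8
vd[2] sub(0xec,0xaa) -> 0x42
vd[3] sub(0x07,0xc6) -> 0xffffff41
vd[4] sub(0x68,0xfd) -> 0xffffff6b
vd[5] sub(0xfa,0xb6) -> 0x44
vd[6] sub(0xf0,0x8a) -> 0x66
vd[7] sub(0xce,0xbd) -> 0x11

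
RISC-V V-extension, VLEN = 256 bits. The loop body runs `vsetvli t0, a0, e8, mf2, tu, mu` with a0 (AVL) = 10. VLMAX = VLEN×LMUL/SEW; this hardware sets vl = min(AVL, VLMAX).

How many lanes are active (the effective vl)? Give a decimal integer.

VLMAX = VLEN×LMUL/SEW = 256×1/2/8 = 16
AVL=10 ≤ VLMAX=16, so vl = 10

vl = 10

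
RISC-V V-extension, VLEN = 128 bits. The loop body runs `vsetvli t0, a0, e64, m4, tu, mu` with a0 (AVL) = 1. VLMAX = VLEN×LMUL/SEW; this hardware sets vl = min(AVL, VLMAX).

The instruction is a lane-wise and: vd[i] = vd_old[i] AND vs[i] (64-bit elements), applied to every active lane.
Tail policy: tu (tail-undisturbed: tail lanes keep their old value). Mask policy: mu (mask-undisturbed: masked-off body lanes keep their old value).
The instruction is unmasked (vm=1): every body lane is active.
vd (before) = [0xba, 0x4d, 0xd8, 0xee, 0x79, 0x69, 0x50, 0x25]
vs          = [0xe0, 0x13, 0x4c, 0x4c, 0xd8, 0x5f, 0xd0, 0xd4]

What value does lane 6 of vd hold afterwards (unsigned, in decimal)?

VLMAX = (128 × 4) / 64 = 8 lanes
vl ← min(1, 8) = 1
lane  0: and(0xba,0xe0) ⇒ 0xa0
lane  1: tail/keep ⇒ 0x4d
lane  2: tail/keep ⇒ 0xd8
lane  3: tail/keep ⇒ 0xee
lane  4: tail/keep ⇒ 0x79
lane  5: tail/keep ⇒ 0x69
lane  6: tail/keep ⇒ 0x50
lane  7: tail/keep ⇒ 0x25

vd[6] = 80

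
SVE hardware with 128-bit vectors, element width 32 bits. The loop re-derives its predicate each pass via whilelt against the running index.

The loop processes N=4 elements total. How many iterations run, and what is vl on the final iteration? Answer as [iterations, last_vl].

lane count: 128 div 32 = 4
4 elements at 4/iter → 1 passes, remainder 4 on the last

[iterations, last_vl] = [1, 4]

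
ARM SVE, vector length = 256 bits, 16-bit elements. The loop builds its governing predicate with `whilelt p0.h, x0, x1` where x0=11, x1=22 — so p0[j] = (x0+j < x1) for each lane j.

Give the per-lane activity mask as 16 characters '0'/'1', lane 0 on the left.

256-bit reg / 16-bit elem → 16 lanes
active while 11+j < 22, i.e. j ∈ [0,11) capped at 16 ⇒ 11
bits (lane 0 leftmost): 1111111111100000

predicate = 1111111111100000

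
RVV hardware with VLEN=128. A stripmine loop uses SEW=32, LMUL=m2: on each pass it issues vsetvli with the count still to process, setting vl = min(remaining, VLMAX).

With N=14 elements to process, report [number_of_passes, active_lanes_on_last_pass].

[iterations, last_vl] = [2, 6]

VLMAX = VLEN×LMUL/SEW = 128×2/32 = 8
14 elements at 8/iter → 2 passes, remainder 6 on the last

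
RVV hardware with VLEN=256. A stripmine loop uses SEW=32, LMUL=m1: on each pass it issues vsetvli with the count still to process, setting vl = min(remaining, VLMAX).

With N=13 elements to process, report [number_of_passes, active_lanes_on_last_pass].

VLMAX = VLEN×LMUL/SEW = 256×1/32 = 8
iterations = ceil(13/8) = 2; final-pass vl = 5

[iterations, last_vl] = [2, 5]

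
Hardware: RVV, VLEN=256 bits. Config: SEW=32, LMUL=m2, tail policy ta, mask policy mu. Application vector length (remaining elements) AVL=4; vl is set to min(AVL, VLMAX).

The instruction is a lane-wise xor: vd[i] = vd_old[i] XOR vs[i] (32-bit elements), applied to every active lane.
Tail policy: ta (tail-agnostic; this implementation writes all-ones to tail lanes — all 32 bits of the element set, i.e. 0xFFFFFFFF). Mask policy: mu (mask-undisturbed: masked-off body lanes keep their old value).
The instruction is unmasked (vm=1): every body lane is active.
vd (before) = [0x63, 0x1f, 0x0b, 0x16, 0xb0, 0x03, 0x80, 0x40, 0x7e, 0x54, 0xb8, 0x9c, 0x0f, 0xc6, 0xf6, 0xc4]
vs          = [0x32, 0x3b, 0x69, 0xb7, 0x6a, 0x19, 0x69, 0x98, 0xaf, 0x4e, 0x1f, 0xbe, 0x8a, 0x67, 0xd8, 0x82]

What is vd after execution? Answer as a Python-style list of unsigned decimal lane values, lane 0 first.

vd = [81, 36, 98, 161, 4294967295, 4294967295, 4294967295, 4294967295, 4294967295, 4294967295, 4294967295, 4294967295, 4294967295, 4294967295, 4294967295, 4294967295]

VLMAX = (256 × 2) / 32 = 16 lanes
vl ← min(4, 16) = 4
[0] xor(0x63,0x32) = 0x51
[1] xor(0x1f,0x3b) = 0x24
[2] xor(0x0b,0x69) = 0x62
[3] xor(0x16,0xb7) = 0xa1
[4] tail/ones = 0xffffffff
[5] tail/ones = 0xffffffff
[6] tail/ones = 0xffffffff
[7] tail/ones = 0xffffffff
[8] tail/ones = 0xffffffff
[9] tail/ones = 0xffffffff
[10] tail/ones = 0xffffffff
[11] tail/ones = 0xffffffff
[12] tail/ones = 0xffffffff
[13] tail/ones = 0xffffffff
[14] tail/ones = 0xffffffff
[15] tail/ones = 0xffffffff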